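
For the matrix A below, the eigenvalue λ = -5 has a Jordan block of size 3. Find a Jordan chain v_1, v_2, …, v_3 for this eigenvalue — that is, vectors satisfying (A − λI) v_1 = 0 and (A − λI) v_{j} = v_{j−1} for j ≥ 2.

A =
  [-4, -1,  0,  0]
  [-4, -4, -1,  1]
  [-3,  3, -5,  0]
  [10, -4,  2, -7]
A Jordan chain for λ = -5 of length 3:
v_1 = (5, 5, -15, 0)ᵀ
v_2 = (1, -4, -3, 10)ᵀ
v_3 = (1, 0, 0, 0)ᵀ

Let N = A − (-5)·I. We want v_3 with N^3 v_3 = 0 but N^2 v_3 ≠ 0; then v_{j-1} := N · v_j for j = 3, …, 2.

Pick v_3 = (1, 0, 0, 0)ᵀ.
Then v_2 = N · v_3 = (1, -4, -3, 10)ᵀ.
Then v_1 = N · v_2 = (5, 5, -15, 0)ᵀ.

Sanity check: (A − (-5)·I) v_1 = (0, 0, 0, 0)ᵀ = 0. ✓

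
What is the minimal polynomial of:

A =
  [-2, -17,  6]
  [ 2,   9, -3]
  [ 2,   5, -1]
x^3 - 6*x^2 + 12*x - 8

The characteristic polynomial is χ_A(x) = (x - 2)^3, so the eigenvalues are known. The minimal polynomial is
  m_A(x) = Π_λ (x − λ)^{k_λ}
where k_λ is the size of the *largest* Jordan block for λ (equivalently, the smallest k with (A − λI)^k v = 0 for every generalised eigenvector v of λ).

  λ = 2: largest Jordan block has size 3, contributing (x − 2)^3

So m_A(x) = (x - 2)^3 = x^3 - 6*x^2 + 12*x - 8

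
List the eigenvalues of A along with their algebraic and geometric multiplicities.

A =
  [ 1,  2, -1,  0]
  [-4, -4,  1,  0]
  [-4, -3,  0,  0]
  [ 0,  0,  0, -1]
λ = -1: alg = 4, geom = 2

Step 1 — factor the characteristic polynomial to read off the algebraic multiplicities:
  χ_A(x) = (x + 1)^4

Step 2 — compute geometric multiplicities via the rank-nullity identity g(λ) = n − rank(A − λI):
  rank(A − (-1)·I) = 2, so dim ker(A − (-1)·I) = n − 2 = 2

Summary:
  λ = -1: algebraic multiplicity = 4, geometric multiplicity = 2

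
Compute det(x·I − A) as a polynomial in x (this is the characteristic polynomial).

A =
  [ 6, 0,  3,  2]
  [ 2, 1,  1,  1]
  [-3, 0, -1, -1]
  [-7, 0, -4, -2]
x^4 - 4*x^3 + 6*x^2 - 4*x + 1

Expanding det(x·I − A) (e.g. by cofactor expansion or by noting that A is similar to its Jordan form J, which has the same characteristic polynomial as A) gives
  χ_A(x) = x^4 - 4*x^3 + 6*x^2 - 4*x + 1
which factors as (x - 1)^4. The eigenvalues (with algebraic multiplicities) are λ = 1 with multiplicity 4.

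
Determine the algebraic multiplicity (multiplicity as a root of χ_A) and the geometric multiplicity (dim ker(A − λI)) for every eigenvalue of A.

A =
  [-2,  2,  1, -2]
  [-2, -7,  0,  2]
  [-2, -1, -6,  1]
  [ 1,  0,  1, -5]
λ = -5: alg = 4, geom = 2

Step 1 — factor the characteristic polynomial to read off the algebraic multiplicities:
  χ_A(x) = (x + 5)^4

Step 2 — compute geometric multiplicities via the rank-nullity identity g(λ) = n − rank(A − λI):
  rank(A − (-5)·I) = 2, so dim ker(A − (-5)·I) = n − 2 = 2

Summary:
  λ = -5: algebraic multiplicity = 4, geometric multiplicity = 2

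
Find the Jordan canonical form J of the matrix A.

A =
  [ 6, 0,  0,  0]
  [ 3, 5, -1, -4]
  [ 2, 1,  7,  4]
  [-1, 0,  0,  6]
J_3(6) ⊕ J_1(6)

The characteristic polynomial is
  det(x·I − A) = x^4 - 24*x^3 + 216*x^2 - 864*x + 1296 = (x - 6)^4

Eigenvalues and multiplicities (the geometric multiplicity of λ is n − rank(A − λI), which equals the number of Jordan blocks for λ):
  λ = 6: algebraic multiplicity = 4, geometric multiplicity = 2

Determining the block sizes for each eigenvalue:
  λ = 6: with am = 4 and gm = 2, the partition is not yet determined (e.g. several partitions of 4 into 2 parts exist). Let N = A − (6)·I. Computing rank(N^1) = 2, rank(N^2) = 1, rank(N^3) = 0; the number of blocks of size ≥ j is rank(N^{j−1}) − rank(N^j), giving [2, 1, 1]. So we have 1 block(s) of size 3, 1 block(s) of size 1 → block sizes [3, 1]

Assembling the blocks gives a Jordan form
J =
  [6, 1, 0, 0]
  [0, 6, 1, 0]
  [0, 0, 6, 0]
  [0, 0, 0, 6]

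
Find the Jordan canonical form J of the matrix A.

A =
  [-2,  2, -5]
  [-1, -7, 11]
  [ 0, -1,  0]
J_3(-3)

The characteristic polynomial is
  det(x·I − A) = x^3 + 9*x^2 + 27*x + 27 = (x + 3)^3

Eigenvalues and multiplicities (the geometric multiplicity of λ is n − rank(A − λI), which equals the number of Jordan blocks for λ):
  λ = -3: algebraic multiplicity = 3, geometric multiplicity = 1

Determining the block sizes for each eigenvalue:
  λ = -3: one block (gm = 1), so the single block has size am = 3 → block sizes [3]

Assembling the blocks gives a Jordan form
J =
  [-3,  1,  0]
  [ 0, -3,  1]
  [ 0,  0, -3]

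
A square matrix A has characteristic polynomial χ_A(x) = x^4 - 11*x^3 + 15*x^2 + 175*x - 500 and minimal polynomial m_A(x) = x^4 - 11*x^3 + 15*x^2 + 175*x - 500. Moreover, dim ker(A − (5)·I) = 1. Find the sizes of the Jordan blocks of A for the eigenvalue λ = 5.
Block sizes for λ = 5: [3]

Step 1 — from the characteristic polynomial, algebraic multiplicity of λ = 5 is 3. From dim ker(A − (5)·I) = 1, there are exactly 1 Jordan blocks for λ = 5.
Step 2 — from the minimal polynomial, the factor (x − 5)^3 tells us the largest block for λ = 5 has size 3.
Step 3 — with total size 3, 1 blocks, and largest block 3, the block sizes (in nonincreasing order) are [3].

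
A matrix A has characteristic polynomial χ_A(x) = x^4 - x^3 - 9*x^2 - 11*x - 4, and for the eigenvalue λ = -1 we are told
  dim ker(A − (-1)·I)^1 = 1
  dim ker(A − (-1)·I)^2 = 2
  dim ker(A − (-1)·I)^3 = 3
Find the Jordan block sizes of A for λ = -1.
Block sizes for λ = -1: [3]

From the dimensions of kernels of powers, the number of Jordan blocks of size at least j is d_j − d_{j−1} where d_j = dim ker(N^j) (with d_0 = 0). Computing the differences gives [1, 1, 1].
The number of blocks of size exactly k is (#blocks of size ≥ k) − (#blocks of size ≥ k + 1), so the partition is: 1 block(s) of size 3.
In nonincreasing order the block sizes are [3].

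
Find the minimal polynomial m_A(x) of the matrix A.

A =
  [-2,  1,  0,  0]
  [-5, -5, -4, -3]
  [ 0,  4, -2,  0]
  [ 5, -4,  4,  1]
x^3 + 6*x^2 + 12*x + 8

The characteristic polynomial is χ_A(x) = (x + 2)^4, so the eigenvalues are known. The minimal polynomial is
  m_A(x) = Π_λ (x − λ)^{k_λ}
where k_λ is the size of the *largest* Jordan block for λ (equivalently, the smallest k with (A − λI)^k v = 0 for every generalised eigenvector v of λ).

  λ = -2: largest Jordan block has size 3, contributing (x + 2)^3

So m_A(x) = (x + 2)^3 = x^3 + 6*x^2 + 12*x + 8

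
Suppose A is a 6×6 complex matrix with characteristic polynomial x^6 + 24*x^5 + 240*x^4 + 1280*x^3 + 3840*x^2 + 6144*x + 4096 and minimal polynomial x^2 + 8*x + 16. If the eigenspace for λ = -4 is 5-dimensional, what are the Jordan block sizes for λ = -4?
Block sizes for λ = -4: [2, 1, 1, 1, 1]

Step 1 — from the characteristic polynomial, algebraic multiplicity of λ = -4 is 6. From dim ker(A − (-4)·I) = 5, there are exactly 5 Jordan blocks for λ = -4.
Step 2 — from the minimal polynomial, the factor (x + 4)^2 tells us the largest block for λ = -4 has size 2.
Step 3 — with total size 6, 5 blocks, and largest block 2, the block sizes (in nonincreasing order) are [2, 1, 1, 1, 1].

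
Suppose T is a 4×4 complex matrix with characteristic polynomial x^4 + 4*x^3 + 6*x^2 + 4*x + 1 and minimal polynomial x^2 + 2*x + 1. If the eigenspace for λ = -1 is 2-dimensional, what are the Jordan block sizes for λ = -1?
Block sizes for λ = -1: [2, 2]

Step 1 — from the characteristic polynomial, algebraic multiplicity of λ = -1 is 4. From dim ker(T − (-1)·I) = 2, there are exactly 2 Jordan blocks for λ = -1.
Step 2 — from the minimal polynomial, the factor (x + 1)^2 tells us the largest block for λ = -1 has size 2.
Step 3 — with total size 4, 2 blocks, and largest block 2, the block sizes (in nonincreasing order) are [2, 2].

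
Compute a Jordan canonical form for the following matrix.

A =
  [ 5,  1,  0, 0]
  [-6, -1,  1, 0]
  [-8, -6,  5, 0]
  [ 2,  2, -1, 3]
J_3(3) ⊕ J_1(3)

The characteristic polynomial is
  det(x·I − A) = x^4 - 12*x^3 + 54*x^2 - 108*x + 81 = (x - 3)^4

Eigenvalues and multiplicities (the geometric multiplicity of λ is n − rank(A − λI), which equals the number of Jordan blocks for λ):
  λ = 3: algebraic multiplicity = 4, geometric multiplicity = 2

Determining the block sizes for each eigenvalue:
  λ = 3: with am = 4 and gm = 2, the partition is not yet determined (e.g. several partitions of 4 into 2 parts exist). Let N = A − (3)·I. Computing rank(N^1) = 2, rank(N^2) = 1, rank(N^3) = 0; the number of blocks of size ≥ j is rank(N^{j−1}) − rank(N^j), giving [2, 1, 1]. So we have 1 block(s) of size 3, 1 block(s) of size 1 → block sizes [3, 1]

Assembling the blocks gives a Jordan form
J =
  [3, 1, 0, 0]
  [0, 3, 1, 0]
  [0, 0, 3, 0]
  [0, 0, 0, 3]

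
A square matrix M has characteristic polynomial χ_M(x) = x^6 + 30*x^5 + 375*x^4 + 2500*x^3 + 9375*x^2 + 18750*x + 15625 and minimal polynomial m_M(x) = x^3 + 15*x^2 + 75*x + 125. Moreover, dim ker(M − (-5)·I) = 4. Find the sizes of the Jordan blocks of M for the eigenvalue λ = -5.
Block sizes for λ = -5: [3, 1, 1, 1]

Step 1 — from the characteristic polynomial, algebraic multiplicity of λ = -5 is 6. From dim ker(M − (-5)·I) = 4, there are exactly 4 Jordan blocks for λ = -5.
Step 2 — from the minimal polynomial, the factor (x + 5)^3 tells us the largest block for λ = -5 has size 3.
Step 3 — with total size 6, 4 blocks, and largest block 3, the block sizes (in nonincreasing order) are [3, 1, 1, 1].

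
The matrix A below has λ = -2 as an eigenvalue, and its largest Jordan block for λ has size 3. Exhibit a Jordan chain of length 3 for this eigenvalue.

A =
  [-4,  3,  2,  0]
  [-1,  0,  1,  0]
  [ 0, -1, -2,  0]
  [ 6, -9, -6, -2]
A Jordan chain for λ = -2 of length 3:
v_1 = (1, 0, 1, -3)ᵀ
v_2 = (-2, -1, 0, 6)ᵀ
v_3 = (1, 0, 0, 0)ᵀ

Let N = A − (-2)·I. We want v_3 with N^3 v_3 = 0 but N^2 v_3 ≠ 0; then v_{j-1} := N · v_j for j = 3, …, 2.

Pick v_3 = (1, 0, 0, 0)ᵀ.
Then v_2 = N · v_3 = (-2, -1, 0, 6)ᵀ.
Then v_1 = N · v_2 = (1, 0, 1, -3)ᵀ.

Sanity check: (A − (-2)·I) v_1 = (0, 0, 0, 0)ᵀ = 0. ✓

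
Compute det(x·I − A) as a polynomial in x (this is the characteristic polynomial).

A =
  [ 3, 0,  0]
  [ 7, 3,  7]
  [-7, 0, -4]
x^3 - 2*x^2 - 15*x + 36

Expanding det(x·I − A) (e.g. by cofactor expansion or by noting that A is similar to its Jordan form J, which has the same characteristic polynomial as A) gives
  χ_A(x) = x^3 - 2*x^2 - 15*x + 36
which factors as (x - 3)^2*(x + 4). The eigenvalues (with algebraic multiplicities) are λ = -4 with multiplicity 1, λ = 3 with multiplicity 2.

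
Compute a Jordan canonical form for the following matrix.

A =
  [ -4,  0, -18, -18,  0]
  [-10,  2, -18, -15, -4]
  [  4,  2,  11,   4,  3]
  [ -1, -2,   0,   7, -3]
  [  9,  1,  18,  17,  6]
J_1(2) ⊕ J_3(5) ⊕ J_1(5)

The characteristic polynomial is
  det(x·I − A) = x^5 - 22*x^4 + 190*x^3 - 800*x^2 + 1625*x - 1250 = (x - 5)^4*(x - 2)

Eigenvalues and multiplicities (the geometric multiplicity of λ is n − rank(A − λI), which equals the number of Jordan blocks for λ):
  λ = 2: algebraic multiplicity = 1, geometric multiplicity = 1
  λ = 5: algebraic multiplicity = 4, geometric multiplicity = 2

Determining the block sizes for each eigenvalue:
  λ = 2: one block (gm = 1), so the single block has size am = 1 → block sizes [1]
  λ = 5: with am = 4 and gm = 2, the partition is not yet determined (e.g. several partitions of 4 into 2 parts exist). Let N = A − (5)·I. Computing rank(N^1) = 3, rank(N^2) = 2, rank(N^3) = 1; the number of blocks of size ≥ j is rank(N^{j−1}) − rank(N^j), giving [2, 1, 1]. So we have 1 block(s) of size 3, 1 block(s) of size 1 → block sizes [3, 1]

Assembling the blocks gives a Jordan form
J =
  [2, 0, 0, 0, 0]
  [0, 5, 1, 0, 0]
  [0, 0, 5, 1, 0]
  [0, 0, 0, 5, 0]
  [0, 0, 0, 0, 5]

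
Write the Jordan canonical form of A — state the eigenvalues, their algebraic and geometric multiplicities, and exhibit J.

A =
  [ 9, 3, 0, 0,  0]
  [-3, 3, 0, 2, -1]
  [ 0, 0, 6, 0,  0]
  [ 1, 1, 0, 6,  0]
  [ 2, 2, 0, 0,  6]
J_3(6) ⊕ J_1(6) ⊕ J_1(6)

The characteristic polynomial is
  det(x·I − A) = x^5 - 30*x^4 + 360*x^3 - 2160*x^2 + 6480*x - 7776 = (x - 6)^5

Eigenvalues and multiplicities (the geometric multiplicity of λ is n − rank(A − λI), which equals the number of Jordan blocks for λ):
  λ = 6: algebraic multiplicity = 5, geometric multiplicity = 3

Determining the block sizes for each eigenvalue:
  λ = 6: with am = 5 and gm = 3, the partition is not yet determined (e.g. several partitions of 5 into 3 parts exist). Let N = A − (6)·I. Computing rank(N^1) = 2, rank(N^2) = 1, rank(N^3) = 0; the number of blocks of size ≥ j is rank(N^{j−1}) − rank(N^j), giving [3, 1, 1]. So we have 1 block(s) of size 3, 2 block(s) of size 1 → block sizes [3, 1, 1]

Assembling the blocks gives a Jordan form
J =
  [6, 1, 0, 0, 0]
  [0, 6, 1, 0, 0]
  [0, 0, 6, 0, 0]
  [0, 0, 0, 6, 0]
  [0, 0, 0, 0, 6]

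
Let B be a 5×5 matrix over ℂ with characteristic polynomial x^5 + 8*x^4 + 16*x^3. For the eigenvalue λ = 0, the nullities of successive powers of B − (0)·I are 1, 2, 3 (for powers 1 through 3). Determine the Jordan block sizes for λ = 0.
Block sizes for λ = 0: [3]

From the dimensions of kernels of powers, the number of Jordan blocks of size at least j is d_j − d_{j−1} where d_j = dim ker(N^j) (with d_0 = 0). Computing the differences gives [1, 1, 1].
The number of blocks of size exactly k is (#blocks of size ≥ k) − (#blocks of size ≥ k + 1), so the partition is: 1 block(s) of size 3.
In nonincreasing order the block sizes are [3].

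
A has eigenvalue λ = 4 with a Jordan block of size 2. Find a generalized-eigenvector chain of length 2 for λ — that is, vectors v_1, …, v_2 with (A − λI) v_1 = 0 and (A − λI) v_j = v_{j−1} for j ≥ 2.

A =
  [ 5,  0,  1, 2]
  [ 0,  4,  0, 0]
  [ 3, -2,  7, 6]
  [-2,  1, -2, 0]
A Jordan chain for λ = 4 of length 2:
v_1 = (1, 0, 3, -2)ᵀ
v_2 = (1, 0, 0, 0)ᵀ

Let N = A − (4)·I. We want v_2 with N^2 v_2 = 0 but N^1 v_2 ≠ 0; then v_{j-1} := N · v_j for j = 2, …, 2.

Pick v_2 = (1, 0, 0, 0)ᵀ.
Then v_1 = N · v_2 = (1, 0, 3, -2)ᵀ.

Sanity check: (A − (4)·I) v_1 = (0, 0, 0, 0)ᵀ = 0. ✓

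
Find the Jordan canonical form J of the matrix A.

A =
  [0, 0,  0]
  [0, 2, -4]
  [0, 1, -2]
J_2(0) ⊕ J_1(0)

The characteristic polynomial is
  det(x·I − A) = x^3

Eigenvalues and multiplicities (the geometric multiplicity of λ is n − rank(A − λI), which equals the number of Jordan blocks for λ):
  λ = 0: algebraic multiplicity = 3, geometric multiplicity = 2

Determining the block sizes for each eigenvalue:
  λ = 0: 2 blocks summing to 3 forces exactly one block of size 2 and the rest size 1 → block sizes [2, 1]

Assembling the blocks gives a Jordan form
J =
  [0, 1, 0]
  [0, 0, 0]
  [0, 0, 0]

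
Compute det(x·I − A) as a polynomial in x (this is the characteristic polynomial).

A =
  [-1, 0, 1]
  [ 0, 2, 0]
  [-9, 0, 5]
x^3 - 6*x^2 + 12*x - 8

Expanding det(x·I − A) (e.g. by cofactor expansion or by noting that A is similar to its Jordan form J, which has the same characteristic polynomial as A) gives
  χ_A(x) = x^3 - 6*x^2 + 12*x - 8
which factors as (x - 2)^3. The eigenvalues (with algebraic multiplicities) are λ = 2 with multiplicity 3.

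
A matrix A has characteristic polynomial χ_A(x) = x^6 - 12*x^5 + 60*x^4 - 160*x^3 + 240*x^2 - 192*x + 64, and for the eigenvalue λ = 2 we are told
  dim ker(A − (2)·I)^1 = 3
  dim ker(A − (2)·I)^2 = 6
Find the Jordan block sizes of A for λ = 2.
Block sizes for λ = 2: [2, 2, 2]

From the dimensions of kernels of powers, the number of Jordan blocks of size at least j is d_j − d_{j−1} where d_j = dim ker(N^j) (with d_0 = 0). Computing the differences gives [3, 3].
The number of blocks of size exactly k is (#blocks of size ≥ k) − (#blocks of size ≥ k + 1), so the partition is: 3 block(s) of size 2.
In nonincreasing order the block sizes are [2, 2, 2].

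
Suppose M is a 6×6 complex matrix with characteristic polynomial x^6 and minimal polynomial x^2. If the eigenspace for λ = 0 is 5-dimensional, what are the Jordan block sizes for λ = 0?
Block sizes for λ = 0: [2, 1, 1, 1, 1]

Step 1 — from the characteristic polynomial, algebraic multiplicity of λ = 0 is 6. From dim ker(M − (0)·I) = 5, there are exactly 5 Jordan blocks for λ = 0.
Step 2 — from the minimal polynomial, the factor (x − 0)^2 tells us the largest block for λ = 0 has size 2.
Step 3 — with total size 6, 5 blocks, and largest block 2, the block sizes (in nonincreasing order) are [2, 1, 1, 1, 1].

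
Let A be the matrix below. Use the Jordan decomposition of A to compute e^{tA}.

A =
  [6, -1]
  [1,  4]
e^{tA} =
  [t*exp(5*t) + exp(5*t), -t*exp(5*t)]
  [t*exp(5*t), -t*exp(5*t) + exp(5*t)]

Strategy: write A = P · J · P⁻¹ where J is a Jordan canonical form, so e^{tA} = P · e^{tJ} · P⁻¹, and e^{tJ} can be computed block-by-block.

A has Jordan form
J =
  [5, 1]
  [0, 5]
(up to reordering of blocks).

Per-block formulas:
  For a 2×2 Jordan block J_2(5): exp(t · J_2(5)) = e^(5t)·(I + t·N), where N is the 2×2 nilpotent shift.

After assembling e^{tJ} and conjugating by P, we get:

e^{tA} =
  [t*exp(5*t) + exp(5*t), -t*exp(5*t)]
  [t*exp(5*t), -t*exp(5*t) + exp(5*t)]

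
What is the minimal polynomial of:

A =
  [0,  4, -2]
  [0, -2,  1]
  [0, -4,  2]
x^2

The characteristic polynomial is χ_A(x) = x^3, so the eigenvalues are known. The minimal polynomial is
  m_A(x) = Π_λ (x − λ)^{k_λ}
where k_λ is the size of the *largest* Jordan block for λ (equivalently, the smallest k with (A − λI)^k v = 0 for every generalised eigenvector v of λ).

  λ = 0: largest Jordan block has size 2, contributing (x − 0)^2

So m_A(x) = x^2 = x^2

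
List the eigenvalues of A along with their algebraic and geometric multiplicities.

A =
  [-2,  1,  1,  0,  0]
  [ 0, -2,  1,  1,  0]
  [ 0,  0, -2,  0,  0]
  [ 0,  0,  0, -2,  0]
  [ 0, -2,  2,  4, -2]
λ = -2: alg = 5, geom = 3

Step 1 — factor the characteristic polynomial to read off the algebraic multiplicities:
  χ_A(x) = (x + 2)^5

Step 2 — compute geometric multiplicities via the rank-nullity identity g(λ) = n − rank(A − λI):
  rank(A − (-2)·I) = 2, so dim ker(A − (-2)·I) = n − 2 = 3

Summary:
  λ = -2: algebraic multiplicity = 5, geometric multiplicity = 3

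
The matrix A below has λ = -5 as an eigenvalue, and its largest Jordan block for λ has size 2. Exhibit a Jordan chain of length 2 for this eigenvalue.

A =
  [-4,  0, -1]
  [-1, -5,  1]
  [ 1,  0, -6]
A Jordan chain for λ = -5 of length 2:
v_1 = (1, -1, 1)ᵀ
v_2 = (1, 0, 0)ᵀ

Let N = A − (-5)·I. We want v_2 with N^2 v_2 = 0 but N^1 v_2 ≠ 0; then v_{j-1} := N · v_j for j = 2, …, 2.

Pick v_2 = (1, 0, 0)ᵀ.
Then v_1 = N · v_2 = (1, -1, 1)ᵀ.

Sanity check: (A − (-5)·I) v_1 = (0, 0, 0)ᵀ = 0. ✓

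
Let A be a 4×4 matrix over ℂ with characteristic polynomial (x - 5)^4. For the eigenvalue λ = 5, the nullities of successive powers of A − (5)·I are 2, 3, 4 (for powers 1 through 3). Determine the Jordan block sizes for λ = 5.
Block sizes for λ = 5: [3, 1]

From the dimensions of kernels of powers, the number of Jordan blocks of size at least j is d_j − d_{j−1} where d_j = dim ker(N^j) (with d_0 = 0). Computing the differences gives [2, 1, 1].
The number of blocks of size exactly k is (#blocks of size ≥ k) − (#blocks of size ≥ k + 1), so the partition is: 1 block(s) of size 1, 1 block(s) of size 3.
In nonincreasing order the block sizes are [3, 1].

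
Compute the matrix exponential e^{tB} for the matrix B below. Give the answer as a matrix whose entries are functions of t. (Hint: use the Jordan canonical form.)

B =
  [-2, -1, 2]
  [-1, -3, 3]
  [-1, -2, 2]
e^{tB} =
  [-t*exp(-t) + exp(-t), -t^2*exp(-t)/2 - t*exp(-t), t^2*exp(-t)/2 + 2*t*exp(-t)]
  [-t*exp(-t), -t^2*exp(-t)/2 - 2*t*exp(-t) + exp(-t), t^2*exp(-t)/2 + 3*t*exp(-t)]
  [-t*exp(-t), -t^2*exp(-t)/2 - 2*t*exp(-t), t^2*exp(-t)/2 + 3*t*exp(-t) + exp(-t)]

Strategy: write B = P · J · P⁻¹ where J is a Jordan canonical form, so e^{tB} = P · e^{tJ} · P⁻¹, and e^{tJ} can be computed block-by-block.

B has Jordan form
J =
  [-1,  1,  0]
  [ 0, -1,  1]
  [ 0,  0, -1]
(up to reordering of blocks).

Per-block formulas:
  For a 3×3 Jordan block J_3(-1): exp(t · J_3(-1)) = e^(-1t)·(I + t·N + (t^2/2)·N^2), where N is the 3×3 nilpotent shift.

After assembling e^{tJ} and conjugating by P, we get:

e^{tB} =
  [-t*exp(-t) + exp(-t), -t^2*exp(-t)/2 - t*exp(-t), t^2*exp(-t)/2 + 2*t*exp(-t)]
  [-t*exp(-t), -t^2*exp(-t)/2 - 2*t*exp(-t) + exp(-t), t^2*exp(-t)/2 + 3*t*exp(-t)]
  [-t*exp(-t), -t^2*exp(-t)/2 - 2*t*exp(-t), t^2*exp(-t)/2 + 3*t*exp(-t) + exp(-t)]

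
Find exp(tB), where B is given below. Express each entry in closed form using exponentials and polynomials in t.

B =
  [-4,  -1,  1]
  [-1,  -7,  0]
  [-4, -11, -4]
e^{tB} =
  [-t^2*exp(-5*t) + t*exp(-5*t) + exp(-5*t), -5*t^2*exp(-5*t) - t*exp(-5*t), t^2*exp(-5*t) + t*exp(-5*t)]
  [t^2*exp(-5*t)/2 - t*exp(-5*t), 5*t^2*exp(-5*t)/2 - 2*t*exp(-5*t) + exp(-5*t), -t^2*exp(-5*t)/2]
  [3*t^2*exp(-5*t)/2 - 4*t*exp(-5*t), 15*t^2*exp(-5*t)/2 - 11*t*exp(-5*t), -3*t^2*exp(-5*t)/2 + t*exp(-5*t) + exp(-5*t)]

Strategy: write B = P · J · P⁻¹ where J is a Jordan canonical form, so e^{tB} = P · e^{tJ} · P⁻¹, and e^{tJ} can be computed block-by-block.

B has Jordan form
J =
  [-5,  1,  0]
  [ 0, -5,  1]
  [ 0,  0, -5]
(up to reordering of blocks).

Per-block formulas:
  For a 3×3 Jordan block J_3(-5): exp(t · J_3(-5)) = e^(-5t)·(I + t·N + (t^2/2)·N^2), where N is the 3×3 nilpotent shift.

After assembling e^{tJ} and conjugating by P, we get:

e^{tB} =
  [-t^2*exp(-5*t) + t*exp(-5*t) + exp(-5*t), -5*t^2*exp(-5*t) - t*exp(-5*t), t^2*exp(-5*t) + t*exp(-5*t)]
  [t^2*exp(-5*t)/2 - t*exp(-5*t), 5*t^2*exp(-5*t)/2 - 2*t*exp(-5*t) + exp(-5*t), -t^2*exp(-5*t)/2]
  [3*t^2*exp(-5*t)/2 - 4*t*exp(-5*t), 15*t^2*exp(-5*t)/2 - 11*t*exp(-5*t), -3*t^2*exp(-5*t)/2 + t*exp(-5*t) + exp(-5*t)]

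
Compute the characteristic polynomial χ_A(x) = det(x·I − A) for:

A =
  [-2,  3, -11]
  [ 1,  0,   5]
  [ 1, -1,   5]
x^3 - 3*x^2 + 3*x - 1

Expanding det(x·I − A) (e.g. by cofactor expansion or by noting that A is similar to its Jordan form J, which has the same characteristic polynomial as A) gives
  χ_A(x) = x^3 - 3*x^2 + 3*x - 1
which factors as (x - 1)^3. The eigenvalues (with algebraic multiplicities) are λ = 1 with multiplicity 3.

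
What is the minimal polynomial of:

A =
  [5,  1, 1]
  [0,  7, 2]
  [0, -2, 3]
x^2 - 10*x + 25

The characteristic polynomial is χ_A(x) = (x - 5)^3, so the eigenvalues are known. The minimal polynomial is
  m_A(x) = Π_λ (x − λ)^{k_λ}
where k_λ is the size of the *largest* Jordan block for λ (equivalently, the smallest k with (A − λI)^k v = 0 for every generalised eigenvector v of λ).

  λ = 5: largest Jordan block has size 2, contributing (x − 5)^2

So m_A(x) = (x - 5)^2 = x^2 - 10*x + 25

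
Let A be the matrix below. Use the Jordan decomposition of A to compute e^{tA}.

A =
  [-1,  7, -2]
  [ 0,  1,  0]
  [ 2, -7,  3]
e^{tA} =
  [-2*t*exp(t) + exp(t), 7*t*exp(t), -2*t*exp(t)]
  [0, exp(t), 0]
  [2*t*exp(t), -7*t*exp(t), 2*t*exp(t) + exp(t)]

Strategy: write A = P · J · P⁻¹ where J is a Jordan canonical form, so e^{tA} = P · e^{tJ} · P⁻¹, and e^{tJ} can be computed block-by-block.

A has Jordan form
J =
  [1, 1, 0]
  [0, 1, 0]
  [0, 0, 1]
(up to reordering of blocks).

Per-block formulas:
  For a 1×1 block at λ = 1: exp(t · [1]) = [e^(1t)].
  For a 2×2 Jordan block J_2(1): exp(t · J_2(1)) = e^(1t)·(I + t·N), where N is the 2×2 nilpotent shift.

After assembling e^{tJ} and conjugating by P, we get:

e^{tA} =
  [-2*t*exp(t) + exp(t), 7*t*exp(t), -2*t*exp(t)]
  [0, exp(t), 0]
  [2*t*exp(t), -7*t*exp(t), 2*t*exp(t) + exp(t)]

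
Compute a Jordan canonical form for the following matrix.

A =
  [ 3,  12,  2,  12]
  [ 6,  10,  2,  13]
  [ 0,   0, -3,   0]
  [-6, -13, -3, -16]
J_3(-3) ⊕ J_1(3)

The characteristic polynomial is
  det(x·I − A) = x^4 + 6*x^3 - 54*x - 81 = (x - 3)*(x + 3)^3

Eigenvalues and multiplicities (the geometric multiplicity of λ is n − rank(A − λI), which equals the number of Jordan blocks for λ):
  λ = -3: algebraic multiplicity = 3, geometric multiplicity = 1
  λ = 3: algebraic multiplicity = 1, geometric multiplicity = 1

Determining the block sizes for each eigenvalue:
  λ = -3: one block (gm = 1), so the single block has size am = 3 → block sizes [3]
  λ = 3: one block (gm = 1), so the single block has size am = 1 → block sizes [1]

Assembling the blocks gives a Jordan form
J =
  [-3,  1,  0, 0]
  [ 0, -3,  1, 0]
  [ 0,  0, -3, 0]
  [ 0,  0,  0, 3]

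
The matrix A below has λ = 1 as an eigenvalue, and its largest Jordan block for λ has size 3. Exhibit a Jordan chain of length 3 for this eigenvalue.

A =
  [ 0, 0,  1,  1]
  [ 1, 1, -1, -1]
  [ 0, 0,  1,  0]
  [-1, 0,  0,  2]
A Jordan chain for λ = 1 of length 3:
v_1 = (-1, 1, 0, -1)ᵀ
v_2 = (1, -1, 0, 0)ᵀ
v_3 = (0, 0, 1, 0)ᵀ

Let N = A − (1)·I. We want v_3 with N^3 v_3 = 0 but N^2 v_3 ≠ 0; then v_{j-1} := N · v_j for j = 3, …, 2.

Pick v_3 = (0, 0, 1, 0)ᵀ.
Then v_2 = N · v_3 = (1, -1, 0, 0)ᵀ.
Then v_1 = N · v_2 = (-1, 1, 0, -1)ᵀ.

Sanity check: (A − (1)·I) v_1 = (0, 0, 0, 0)ᵀ = 0. ✓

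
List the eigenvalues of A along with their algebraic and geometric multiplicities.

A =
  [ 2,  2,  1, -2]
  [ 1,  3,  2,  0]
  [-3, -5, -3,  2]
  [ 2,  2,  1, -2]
λ = 0: alg = 4, geom = 2

Step 1 — factor the characteristic polynomial to read off the algebraic multiplicities:
  χ_A(x) = x^4

Step 2 — compute geometric multiplicities via the rank-nullity identity g(λ) = n − rank(A − λI):
  rank(A − (0)·I) = 2, so dim ker(A − (0)·I) = n − 2 = 2

Summary:
  λ = 0: algebraic multiplicity = 4, geometric multiplicity = 2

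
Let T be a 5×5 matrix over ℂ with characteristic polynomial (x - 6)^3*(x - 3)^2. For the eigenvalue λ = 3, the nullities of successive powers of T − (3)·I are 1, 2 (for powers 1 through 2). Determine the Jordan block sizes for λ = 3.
Block sizes for λ = 3: [2]

From the dimensions of kernels of powers, the number of Jordan blocks of size at least j is d_j − d_{j−1} where d_j = dim ker(N^j) (with d_0 = 0). Computing the differences gives [1, 1].
The number of blocks of size exactly k is (#blocks of size ≥ k) − (#blocks of size ≥ k + 1), so the partition is: 1 block(s) of size 2.
In nonincreasing order the block sizes are [2].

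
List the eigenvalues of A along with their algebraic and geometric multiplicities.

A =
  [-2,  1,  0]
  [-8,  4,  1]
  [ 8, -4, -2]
λ = 0: alg = 3, geom = 1

Step 1 — factor the characteristic polynomial to read off the algebraic multiplicities:
  χ_A(x) = x^3

Step 2 — compute geometric multiplicities via the rank-nullity identity g(λ) = n − rank(A − λI):
  rank(A − (0)·I) = 2, so dim ker(A − (0)·I) = n − 2 = 1

Summary:
  λ = 0: algebraic multiplicity = 3, geometric multiplicity = 1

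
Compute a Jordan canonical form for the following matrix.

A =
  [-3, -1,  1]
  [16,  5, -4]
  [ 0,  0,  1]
J_2(1) ⊕ J_1(1)

The characteristic polynomial is
  det(x·I − A) = x^3 - 3*x^2 + 3*x - 1 = (x - 1)^3

Eigenvalues and multiplicities (the geometric multiplicity of λ is n − rank(A − λI), which equals the number of Jordan blocks for λ):
  λ = 1: algebraic multiplicity = 3, geometric multiplicity = 2

Determining the block sizes for each eigenvalue:
  λ = 1: 2 blocks summing to 3 forces exactly one block of size 2 and the rest size 1 → block sizes [2, 1]

Assembling the blocks gives a Jordan form
J =
  [1, 1, 0]
  [0, 1, 0]
  [0, 0, 1]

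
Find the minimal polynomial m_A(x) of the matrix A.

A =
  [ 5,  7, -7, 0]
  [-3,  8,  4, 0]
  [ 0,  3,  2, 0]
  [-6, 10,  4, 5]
x^3 - 15*x^2 + 75*x - 125

The characteristic polynomial is χ_A(x) = (x - 5)^4, so the eigenvalues are known. The minimal polynomial is
  m_A(x) = Π_λ (x − λ)^{k_λ}
where k_λ is the size of the *largest* Jordan block for λ (equivalently, the smallest k with (A − λI)^k v = 0 for every generalised eigenvector v of λ).

  λ = 5: largest Jordan block has size 3, contributing (x − 5)^3

So m_A(x) = (x - 5)^3 = x^3 - 15*x^2 + 75*x - 125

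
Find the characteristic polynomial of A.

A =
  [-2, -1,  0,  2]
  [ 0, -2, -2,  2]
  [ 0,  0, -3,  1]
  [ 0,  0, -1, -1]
x^4 + 8*x^3 + 24*x^2 + 32*x + 16

Expanding det(x·I − A) (e.g. by cofactor expansion or by noting that A is similar to its Jordan form J, which has the same characteristic polynomial as A) gives
  χ_A(x) = x^4 + 8*x^3 + 24*x^2 + 32*x + 16
which factors as (x + 2)^4. The eigenvalues (with algebraic multiplicities) are λ = -2 with multiplicity 4.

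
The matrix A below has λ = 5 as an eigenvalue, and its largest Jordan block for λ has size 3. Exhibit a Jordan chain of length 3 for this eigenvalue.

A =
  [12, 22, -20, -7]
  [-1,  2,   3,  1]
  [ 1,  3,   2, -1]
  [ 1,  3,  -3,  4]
A Jordan chain for λ = 5 of length 3:
v_1 = (7, -1, 1, 1)ᵀ
v_2 = (22, -3, 3, 3)ᵀ
v_3 = (0, 1, 0, 0)ᵀ

Let N = A − (5)·I. We want v_3 with N^3 v_3 = 0 but N^2 v_3 ≠ 0; then v_{j-1} := N · v_j for j = 3, …, 2.

Pick v_3 = (0, 1, 0, 0)ᵀ.
Then v_2 = N · v_3 = (22, -3, 3, 3)ᵀ.
Then v_1 = N · v_2 = (7, -1, 1, 1)ᵀ.

Sanity check: (A − (5)·I) v_1 = (0, 0, 0, 0)ᵀ = 0. ✓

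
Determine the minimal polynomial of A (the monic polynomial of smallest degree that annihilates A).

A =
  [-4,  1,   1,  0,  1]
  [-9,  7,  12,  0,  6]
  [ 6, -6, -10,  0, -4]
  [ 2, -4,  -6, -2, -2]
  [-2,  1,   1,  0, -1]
x^3 + 6*x^2 + 12*x + 8

The characteristic polynomial is χ_A(x) = (x + 2)^5, so the eigenvalues are known. The minimal polynomial is
  m_A(x) = Π_λ (x − λ)^{k_λ}
where k_λ is the size of the *largest* Jordan block for λ (equivalently, the smallest k with (A − λI)^k v = 0 for every generalised eigenvector v of λ).

  λ = -2: largest Jordan block has size 3, contributing (x + 2)^3

So m_A(x) = (x + 2)^3 = x^3 + 6*x^2 + 12*x + 8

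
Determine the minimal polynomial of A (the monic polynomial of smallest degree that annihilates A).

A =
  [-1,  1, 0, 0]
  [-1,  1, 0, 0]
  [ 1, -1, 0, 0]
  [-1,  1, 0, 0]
x^2

The characteristic polynomial is χ_A(x) = x^4, so the eigenvalues are known. The minimal polynomial is
  m_A(x) = Π_λ (x − λ)^{k_λ}
where k_λ is the size of the *largest* Jordan block for λ (equivalently, the smallest k with (A − λI)^k v = 0 for every generalised eigenvector v of λ).

  λ = 0: largest Jordan block has size 2, contributing (x − 0)^2

So m_A(x) = x^2 = x^2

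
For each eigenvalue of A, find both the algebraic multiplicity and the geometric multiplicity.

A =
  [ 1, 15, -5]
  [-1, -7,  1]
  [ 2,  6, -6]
λ = -4: alg = 3, geom = 2

Step 1 — factor the characteristic polynomial to read off the algebraic multiplicities:
  χ_A(x) = (x + 4)^3

Step 2 — compute geometric multiplicities via the rank-nullity identity g(λ) = n − rank(A − λI):
  rank(A − (-4)·I) = 1, so dim ker(A − (-4)·I) = n − 1 = 2

Summary:
  λ = -4: algebraic multiplicity = 3, geometric multiplicity = 2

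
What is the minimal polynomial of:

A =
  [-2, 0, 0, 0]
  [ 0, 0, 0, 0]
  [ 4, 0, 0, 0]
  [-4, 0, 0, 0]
x^2 + 2*x

The characteristic polynomial is χ_A(x) = x^3*(x + 2), so the eigenvalues are known. The minimal polynomial is
  m_A(x) = Π_λ (x − λ)^{k_λ}
where k_λ is the size of the *largest* Jordan block for λ (equivalently, the smallest k with (A − λI)^k v = 0 for every generalised eigenvector v of λ).

  λ = -2: largest Jordan block has size 1, contributing (x + 2)
  λ = 0: largest Jordan block has size 1, contributing (x − 0)

So m_A(x) = x*(x + 2) = x^2 + 2*x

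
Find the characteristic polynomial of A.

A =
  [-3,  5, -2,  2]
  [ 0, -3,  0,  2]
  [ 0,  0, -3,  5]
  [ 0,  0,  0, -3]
x^4 + 12*x^3 + 54*x^2 + 108*x + 81

Expanding det(x·I − A) (e.g. by cofactor expansion or by noting that A is similar to its Jordan form J, which has the same characteristic polynomial as A) gives
  χ_A(x) = x^4 + 12*x^3 + 54*x^2 + 108*x + 81
which factors as (x + 3)^4. The eigenvalues (with algebraic multiplicities) are λ = -3 with multiplicity 4.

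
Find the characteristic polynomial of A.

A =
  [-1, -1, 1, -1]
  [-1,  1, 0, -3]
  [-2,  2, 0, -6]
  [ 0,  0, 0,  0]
x^4

Expanding det(x·I − A) (e.g. by cofactor expansion or by noting that A is similar to its Jordan form J, which has the same characteristic polynomial as A) gives
  χ_A(x) = x^4
which factors as x^4. The eigenvalues (with algebraic multiplicities) are λ = 0 with multiplicity 4.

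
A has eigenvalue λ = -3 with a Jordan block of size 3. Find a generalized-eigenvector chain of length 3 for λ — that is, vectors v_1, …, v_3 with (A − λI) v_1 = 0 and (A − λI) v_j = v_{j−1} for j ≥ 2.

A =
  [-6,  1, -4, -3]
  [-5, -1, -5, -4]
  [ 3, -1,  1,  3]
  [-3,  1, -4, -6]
A Jordan chain for λ = -3 of length 3:
v_1 = (1, 2, -1, 1)ᵀ
v_2 = (-3, -5, 3, -3)ᵀ
v_3 = (1, 0, 0, 0)ᵀ

Let N = A − (-3)·I. We want v_3 with N^3 v_3 = 0 but N^2 v_3 ≠ 0; then v_{j-1} := N · v_j for j = 3, …, 2.

Pick v_3 = (1, 0, 0, 0)ᵀ.
Then v_2 = N · v_3 = (-3, -5, 3, -3)ᵀ.
Then v_1 = N · v_2 = (1, 2, -1, 1)ᵀ.

Sanity check: (A − (-3)·I) v_1 = (0, 0, 0, 0)ᵀ = 0. ✓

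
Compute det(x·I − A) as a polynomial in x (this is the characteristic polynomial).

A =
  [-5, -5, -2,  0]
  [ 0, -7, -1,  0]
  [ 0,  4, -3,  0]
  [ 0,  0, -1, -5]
x^4 + 20*x^3 + 150*x^2 + 500*x + 625

Expanding det(x·I − A) (e.g. by cofactor expansion or by noting that A is similar to its Jordan form J, which has the same characteristic polynomial as A) gives
  χ_A(x) = x^4 + 20*x^3 + 150*x^2 + 500*x + 625
which factors as (x + 5)^4. The eigenvalues (with algebraic multiplicities) are λ = -5 with multiplicity 4.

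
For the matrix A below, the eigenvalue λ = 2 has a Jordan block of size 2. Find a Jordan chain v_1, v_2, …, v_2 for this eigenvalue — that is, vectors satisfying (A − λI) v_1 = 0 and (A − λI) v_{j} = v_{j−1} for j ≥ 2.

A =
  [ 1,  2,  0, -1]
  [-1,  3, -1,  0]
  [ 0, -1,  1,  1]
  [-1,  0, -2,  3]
A Jordan chain for λ = 2 of length 2:
v_1 = (-1, -1, 0, -1)ᵀ
v_2 = (1, 0, 0, 0)ᵀ

Let N = A − (2)·I. We want v_2 with N^2 v_2 = 0 but N^1 v_2 ≠ 0; then v_{j-1} := N · v_j for j = 2, …, 2.

Pick v_2 = (1, 0, 0, 0)ᵀ.
Then v_1 = N · v_2 = (-1, -1, 0, -1)ᵀ.

Sanity check: (A − (2)·I) v_1 = (0, 0, 0, 0)ᵀ = 0. ✓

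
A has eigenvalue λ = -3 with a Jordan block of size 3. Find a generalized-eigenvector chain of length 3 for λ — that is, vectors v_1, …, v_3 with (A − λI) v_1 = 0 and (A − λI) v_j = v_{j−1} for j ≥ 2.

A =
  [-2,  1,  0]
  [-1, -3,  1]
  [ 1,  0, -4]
A Jordan chain for λ = -3 of length 3:
v_1 = (1, -1, 1)ᵀ
v_2 = (1, 0, 0)ᵀ
v_3 = (0, 1, 0)ᵀ

Let N = A − (-3)·I. We want v_3 with N^3 v_3 = 0 but N^2 v_3 ≠ 0; then v_{j-1} := N · v_j for j = 3, …, 2.

Pick v_3 = (0, 1, 0)ᵀ.
Then v_2 = N · v_3 = (1, 0, 0)ᵀ.
Then v_1 = N · v_2 = (1, -1, 1)ᵀ.

Sanity check: (A − (-3)·I) v_1 = (0, 0, 0)ᵀ = 0. ✓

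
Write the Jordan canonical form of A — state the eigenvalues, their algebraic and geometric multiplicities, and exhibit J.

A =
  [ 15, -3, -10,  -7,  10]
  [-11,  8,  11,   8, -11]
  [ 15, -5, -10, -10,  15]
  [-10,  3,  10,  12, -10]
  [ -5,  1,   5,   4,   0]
J_3(5) ⊕ J_1(5) ⊕ J_1(5)

The characteristic polynomial is
  det(x·I − A) = x^5 - 25*x^4 + 250*x^3 - 1250*x^2 + 3125*x - 3125 = (x - 5)^5

Eigenvalues and multiplicities (the geometric multiplicity of λ is n − rank(A − λI), which equals the number of Jordan blocks for λ):
  λ = 5: algebraic multiplicity = 5, geometric multiplicity = 3

Determining the block sizes for each eigenvalue:
  λ = 5: with am = 5 and gm = 3, the partition is not yet determined (e.g. several partitions of 5 into 3 parts exist). Let N = A − (5)·I. Computing rank(N^1) = 2, rank(N^2) = 1, rank(N^3) = 0; the number of blocks of size ≥ j is rank(N^{j−1}) − rank(N^j), giving [3, 1, 1]. So we have 1 block(s) of size 3, 2 block(s) of size 1 → block sizes [3, 1, 1]

Assembling the blocks gives a Jordan form
J =
  [5, 1, 0, 0, 0]
  [0, 5, 1, 0, 0]
  [0, 0, 5, 0, 0]
  [0, 0, 0, 5, 0]
  [0, 0, 0, 0, 5]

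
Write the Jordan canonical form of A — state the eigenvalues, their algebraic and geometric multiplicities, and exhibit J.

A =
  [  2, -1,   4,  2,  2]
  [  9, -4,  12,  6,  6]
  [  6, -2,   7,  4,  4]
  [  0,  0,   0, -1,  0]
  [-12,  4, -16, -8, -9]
J_2(-1) ⊕ J_1(-1) ⊕ J_1(-1) ⊕ J_1(-1)

The characteristic polynomial is
  det(x·I − A) = x^5 + 5*x^4 + 10*x^3 + 10*x^2 + 5*x + 1 = (x + 1)^5

Eigenvalues and multiplicities (the geometric multiplicity of λ is n − rank(A − λI), which equals the number of Jordan blocks for λ):
  λ = -1: algebraic multiplicity = 5, geometric multiplicity = 4

Determining the block sizes for each eigenvalue:
  λ = -1: 4 blocks summing to 5 forces exactly one block of size 2 and the rest size 1 → block sizes [2, 1, 1, 1]

Assembling the blocks gives a Jordan form
J =
  [-1,  1,  0,  0,  0]
  [ 0, -1,  0,  0,  0]
  [ 0,  0, -1,  0,  0]
  [ 0,  0,  0, -1,  0]
  [ 0,  0,  0,  0, -1]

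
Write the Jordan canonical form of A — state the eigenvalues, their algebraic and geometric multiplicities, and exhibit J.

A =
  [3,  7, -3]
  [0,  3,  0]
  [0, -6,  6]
J_2(3) ⊕ J_1(6)

The characteristic polynomial is
  det(x·I − A) = x^3 - 12*x^2 + 45*x - 54 = (x - 6)*(x - 3)^2

Eigenvalues and multiplicities (the geometric multiplicity of λ is n − rank(A − λI), which equals the number of Jordan blocks for λ):
  λ = 3: algebraic multiplicity = 2, geometric multiplicity = 1
  λ = 6: algebraic multiplicity = 1, geometric multiplicity = 1

Determining the block sizes for each eigenvalue:
  λ = 3: one block (gm = 1), so the single block has size am = 2 → block sizes [2]
  λ = 6: one block (gm = 1), so the single block has size am = 1 → block sizes [1]

Assembling the blocks gives a Jordan form
J =
  [3, 1, 0]
  [0, 3, 0]
  [0, 0, 6]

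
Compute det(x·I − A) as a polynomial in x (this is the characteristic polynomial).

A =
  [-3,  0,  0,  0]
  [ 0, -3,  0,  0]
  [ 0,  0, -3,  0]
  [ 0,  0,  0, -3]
x^4 + 12*x^3 + 54*x^2 + 108*x + 81

Expanding det(x·I − A) (e.g. by cofactor expansion or by noting that A is similar to its Jordan form J, which has the same characteristic polynomial as A) gives
  χ_A(x) = x^4 + 12*x^3 + 54*x^2 + 108*x + 81
which factors as (x + 3)^4. The eigenvalues (with algebraic multiplicities) are λ = -3 with multiplicity 4.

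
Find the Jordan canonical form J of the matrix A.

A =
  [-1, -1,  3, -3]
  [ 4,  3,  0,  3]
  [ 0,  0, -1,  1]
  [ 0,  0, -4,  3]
J_2(1) ⊕ J_2(1)

The characteristic polynomial is
  det(x·I − A) = x^4 - 4*x^3 + 6*x^2 - 4*x + 1 = (x - 1)^4

Eigenvalues and multiplicities (the geometric multiplicity of λ is n − rank(A − λI), which equals the number of Jordan blocks for λ):
  λ = 1: algebraic multiplicity = 4, geometric multiplicity = 2

Determining the block sizes for each eigenvalue:
  λ = 1: with am = 4 and gm = 2, the partition is not yet determined (e.g. several partitions of 4 into 2 parts exist). Let N = A − (1)·I. Computing rank(N^1) = 2, rank(N^2) = 0; the number of blocks of size ≥ j is rank(N^{j−1}) − rank(N^j), giving [2, 2]. So we have 2 block(s) of size 2 → block sizes [2, 2]

Assembling the blocks gives a Jordan form
J =
  [1, 1, 0, 0]
  [0, 1, 0, 0]
  [0, 0, 1, 1]
  [0, 0, 0, 1]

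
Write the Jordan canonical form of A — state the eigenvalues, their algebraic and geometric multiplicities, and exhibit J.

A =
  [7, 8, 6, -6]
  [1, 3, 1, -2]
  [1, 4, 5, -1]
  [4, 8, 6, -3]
J_3(3) ⊕ J_1(3)

The characteristic polynomial is
  det(x·I − A) = x^4 - 12*x^3 + 54*x^2 - 108*x + 81 = (x - 3)^4

Eigenvalues and multiplicities (the geometric multiplicity of λ is n − rank(A − λI), which equals the number of Jordan blocks for λ):
  λ = 3: algebraic multiplicity = 4, geometric multiplicity = 2

Determining the block sizes for each eigenvalue:
  λ = 3: with am = 4 and gm = 2, the partition is not yet determined (e.g. several partitions of 4 into 2 parts exist). Let N = A − (3)·I. Computing rank(N^1) = 2, rank(N^2) = 1, rank(N^3) = 0; the number of blocks of size ≥ j is rank(N^{j−1}) − rank(N^j), giving [2, 1, 1]. So we have 1 block(s) of size 3, 1 block(s) of size 1 → block sizes [3, 1]

Assembling the blocks gives a Jordan form
J =
  [3, 1, 0, 0]
  [0, 3, 1, 0]
  [0, 0, 3, 0]
  [0, 0, 0, 3]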